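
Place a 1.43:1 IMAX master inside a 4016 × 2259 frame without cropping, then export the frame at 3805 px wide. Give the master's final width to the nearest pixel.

3061 px

Fitted into 4016×2259, the master spans the height; its width is 2259 × 1.430 ≈ 3230.37 px.
Scaling 4016 → 3805 is ×0.9475, so the width becomes 3230.37 × 0.9475 ≈ 3060.65 px.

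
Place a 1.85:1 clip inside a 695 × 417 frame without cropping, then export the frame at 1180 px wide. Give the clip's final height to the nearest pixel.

638 px

Fitted into 695×417, the clip spans the width; its height is 695 / 1.850 ≈ 375.68 px.
The frame scales by 1180/695 = 1.6978; 375.68 × 1.6978 ≈ 637.84 px.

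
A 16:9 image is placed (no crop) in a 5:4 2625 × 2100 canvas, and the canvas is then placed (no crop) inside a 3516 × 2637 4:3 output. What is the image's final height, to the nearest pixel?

First fit — 16:9 into 2625×2100 spans the width: 2625.00 × 1476.56.
5:4 in 3516×2637: fills the height, so the intermediate becomes 3296.25 × 2637.00 — a scale of ×1.2557.
So the image's height is 1476.56 × 1.2557 ≈ 1854.14.

1854 px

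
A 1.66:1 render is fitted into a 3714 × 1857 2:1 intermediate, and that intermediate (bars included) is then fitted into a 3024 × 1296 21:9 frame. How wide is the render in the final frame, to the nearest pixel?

2151 px

Inside the 3714×1857 canvas the render is height-limited at 3082.62 × 1857.00.
The 2:1 canvas is height-limited in 3024×1296, giving 2592.00 × 1296.00; scale factor 0.6979.
So the render's width is 3082.62 × 0.6979 ≈ 2151.36.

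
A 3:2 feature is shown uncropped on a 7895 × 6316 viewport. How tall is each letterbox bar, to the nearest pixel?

3:2 (1.500) > 5:4 (1.250), so the feature fills the width.
That makes the image 5263.33 px tall (7895 × 2/3).
Leftover height: 6316 − 5263.33 = 1052.67 px → 526.33 each side.

526 px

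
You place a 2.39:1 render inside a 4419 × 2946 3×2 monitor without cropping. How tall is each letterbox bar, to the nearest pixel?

2.39:1 (2.390) > 3×2 (1.500), so the render fills the width.
Content height = 4419 / 2.390 ≈ 1848.95 px.
Black = 2946 − 1848.95 = 1097.05 px, or 548.52 per bar.

549 px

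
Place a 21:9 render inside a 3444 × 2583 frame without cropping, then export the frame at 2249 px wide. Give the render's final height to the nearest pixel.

At 3444×2583 the render is width-limited, so height = 3444 × 9/21 ≈ 1476.00 px.
Resizing to 2249 px wide multiplies everything by 0.6530: 1476.00 → 963.86 px.

964 px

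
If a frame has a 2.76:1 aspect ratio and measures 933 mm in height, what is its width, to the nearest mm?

933 × 2.760 = 2575.08.

2575 mm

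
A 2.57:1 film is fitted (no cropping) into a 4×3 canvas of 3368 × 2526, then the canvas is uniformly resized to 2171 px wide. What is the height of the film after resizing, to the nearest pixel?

Fitted into 3368×2526, the film spans the width; its height is 3368 / 2.570 ≈ 1310.51 px.
Scaling 3368 → 2171 is ×0.6446, so the height becomes 1310.51 × 0.6446 ≈ 844.75 px.

845 px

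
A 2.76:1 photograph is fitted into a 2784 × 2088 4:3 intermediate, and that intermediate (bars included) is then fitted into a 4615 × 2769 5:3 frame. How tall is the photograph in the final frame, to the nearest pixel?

First fit — 2.76:1 into 2784×2088 spans the width: 2784.00 × 1008.70.
Second fit — the 4:3 canvas into 4615×2769 spans the height: 3692.00 × 2769.00 (×1.3261 from 2784×2088).
So the photograph's height is 1008.70 × 1.3261 ≈ 1337.68.

1338 px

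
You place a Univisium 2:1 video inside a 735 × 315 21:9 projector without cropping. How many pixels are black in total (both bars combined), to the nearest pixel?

Univisium 2:1 is narrower than 21:9, so it spans the full height.
That makes the image 630.0000 px wide (315 × 2/1).
735 − 630.0000 = 105.0000 px of bars.
That's 105.0000 × 315 ≈ 33075 black pixels.

33075 pixels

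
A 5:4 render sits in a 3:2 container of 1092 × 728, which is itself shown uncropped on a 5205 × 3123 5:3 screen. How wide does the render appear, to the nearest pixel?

First fit — 5:4 into 1092×728 spans the height: 910.00 × 728.00.
The 3:2 canvas is height-limited in 5205×3123, giving 4684.50 × 3123.00; scale factor 4.2898.
So the render's width is 910.00 × 4.2898 ≈ 3903.75.

3904 px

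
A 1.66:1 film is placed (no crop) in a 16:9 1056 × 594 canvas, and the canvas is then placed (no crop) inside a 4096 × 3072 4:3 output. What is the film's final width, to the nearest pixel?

First fit — 1.66:1 into 1056×594 spans the height: 986.04 × 594.00.
16:9 in 4096×3072: fills the width, so the intermediate becomes 4096.00 × 2304.00 — a scale of ×3.8788.
The film scales with it: width 986.04 × 3.8788 ≈ 3824.64.

3825 px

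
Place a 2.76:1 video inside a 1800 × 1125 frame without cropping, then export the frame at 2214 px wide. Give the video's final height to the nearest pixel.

802 px

At 1800×1125 the video is width-limited, so height = 1800 / 2.760 ≈ 652.17 px.
The frame scales by 2214/1800 = 1.2300; 652.17 × 1.2300 ≈ 802.17 px.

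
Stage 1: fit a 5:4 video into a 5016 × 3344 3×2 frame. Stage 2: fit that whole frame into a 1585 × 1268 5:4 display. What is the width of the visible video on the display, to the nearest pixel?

1321 px

5:4 in 5016×3344: fills the height, so the video is 4180.00 × 3344.00.
3×2 in 1585×1268: fills the width, so the intermediate becomes 1585.00 × 1056.67 — a scale of ×0.3160.
So the video's width is 4180.00 × 0.3160 ≈ 1320.83.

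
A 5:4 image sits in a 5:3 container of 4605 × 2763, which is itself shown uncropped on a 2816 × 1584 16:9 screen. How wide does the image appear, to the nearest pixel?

Inside the 4605×2763 canvas the image is height-limited at 3453.75 × 2763.00.
The 5:3 canvas is height-limited in 2816×1584, giving 2640.00 × 1584.00; scale factor 0.5733.
Applying the same ×0.5733: 3453.75 → 1980.00.

1980 px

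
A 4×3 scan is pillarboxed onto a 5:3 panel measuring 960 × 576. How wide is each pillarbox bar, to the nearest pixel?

Since 1.333 < 1.667, the scan is height-limited.
Content width = 576 × 4/3 ≈ 768.00 px.
Black = 960 − 768.00 = 192.00 px, or 96.00 per bar.

96 px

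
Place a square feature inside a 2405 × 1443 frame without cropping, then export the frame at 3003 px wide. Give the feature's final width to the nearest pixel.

1802 px

Fitted into 2405×1443, the feature spans the height; its width is 1443 × 1/1 ≈ 1443.00 px.
Scaling 2405 → 3003 is ×1.2486, so the width becomes 1443.00 × 1.2486 ≈ 1801.80 px.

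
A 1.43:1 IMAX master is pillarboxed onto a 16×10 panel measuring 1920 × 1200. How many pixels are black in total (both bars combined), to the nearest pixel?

Since 1.430 < 1.600, the master is height-limited.
That makes the image 1716.0000 px wide (1200 × 1.430).
1920 − 1716.0000 = 204.0000 px of bars.
That's 204.0000 × 1200 ≈ 244800 black pixels.

244800 pixels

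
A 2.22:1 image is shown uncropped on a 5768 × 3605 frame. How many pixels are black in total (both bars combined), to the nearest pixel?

5807233 pixels

2.22:1 is wider than 16:10, so it spans the full width.
Content height = 5768 / 2.220 ≈ 2598.1982 px.
Leftover height: 3605 − 2598.1982 = 1006.8018 px.
That's 1006.8018 × 5768 ≈ 5807233 black pixels.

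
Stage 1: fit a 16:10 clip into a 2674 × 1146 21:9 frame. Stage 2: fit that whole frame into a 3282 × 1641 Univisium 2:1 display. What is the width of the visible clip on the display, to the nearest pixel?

Inside the 2674×1146 canvas the clip is height-limited at 1833.60 × 1146.00.
Second fit — the 21:9 canvas into 3282×1641 spans the width: 3282.00 × 1406.57 (×1.2274 from 2674×1146).
The clip scales with it: width 1833.60 × 1.2274 ≈ 2250.51.

2251 px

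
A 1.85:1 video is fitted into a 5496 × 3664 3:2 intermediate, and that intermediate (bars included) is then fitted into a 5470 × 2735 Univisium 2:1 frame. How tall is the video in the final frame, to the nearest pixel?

2218 px

First fit — 1.85:1 into 5496×3664 spans the width: 5496.00 × 2970.81.
The 3:2 canvas is height-limited in 5470×2735, giving 4102.50 × 2735.00; scale factor 0.7465.
The video scales with it: height 2970.81 × 0.7465 ≈ 2217.57.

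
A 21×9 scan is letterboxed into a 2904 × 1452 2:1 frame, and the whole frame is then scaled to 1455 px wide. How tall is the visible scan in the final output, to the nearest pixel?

At 2904×1452 the scan is width-limited, so height = 2904 × 9/21 ≈ 1244.57 px.
Resizing to 1455 px wide multiplies everything by 0.5010: 1244.57 → 623.57 px.

624 px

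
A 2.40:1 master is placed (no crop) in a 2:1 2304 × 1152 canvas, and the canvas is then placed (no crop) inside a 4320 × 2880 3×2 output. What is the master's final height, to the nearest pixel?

Inside the 2304×1152 canvas the master is width-limited at 2304.00 × 960.00.
2:1 in 4320×2880: fills the width, so the intermediate becomes 4320.00 × 2160.00 — a scale of ×1.8750.
The master scales with it: height 960.00 × 1.8750 ≈ 1800.00.

1800 px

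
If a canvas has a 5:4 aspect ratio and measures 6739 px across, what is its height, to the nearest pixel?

5391 px

Height = 6739·4/5 = 5391.20.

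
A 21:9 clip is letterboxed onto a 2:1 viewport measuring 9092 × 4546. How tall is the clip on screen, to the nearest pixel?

3897 px

21:9 is wider than 2:1, so it spans the full width.
That makes the image 3896.57 px tall (9092 × 9/21).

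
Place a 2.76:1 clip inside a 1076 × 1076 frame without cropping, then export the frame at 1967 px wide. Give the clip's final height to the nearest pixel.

713 px

Fitted into 1076×1076, the clip spans the width; its height is 1076 / 2.760 ≈ 389.86 px.
Resizing to 1967 px wide multiplies everything by 1.8281: 389.86 → 712.68 px.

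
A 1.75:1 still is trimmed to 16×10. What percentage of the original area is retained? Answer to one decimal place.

91.4%

The height stays; only width is cut (since 16×10 is narrower than 1.75:1).
(1.600)/(1.750) ≈ 0.914 of the area survives.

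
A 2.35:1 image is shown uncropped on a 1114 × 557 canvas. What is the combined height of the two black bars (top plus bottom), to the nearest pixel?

83 px

2.35:1 (2.350) > 2:1 (2.000), so the image fills the width.
Content height = 1114 / 2.350 ≈ 474.04 px.
Black = 557 − 474.04 = 82.96 px.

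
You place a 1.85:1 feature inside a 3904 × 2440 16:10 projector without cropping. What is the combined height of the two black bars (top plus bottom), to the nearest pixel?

330 px

1.85:1 is wider than 16:10, so it spans the full width.
Content height = 3904 / 1.850 ≈ 2110.27 px.
2440 − 2110.27 = 329.73 px of bars.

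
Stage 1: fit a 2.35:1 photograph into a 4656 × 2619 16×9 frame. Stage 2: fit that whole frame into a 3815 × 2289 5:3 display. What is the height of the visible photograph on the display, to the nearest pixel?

Inside the 4656×2619 canvas the photograph is width-limited at 4656.00 × 1981.28.
16×9 in 3815×2289: fills the width, so the intermediate becomes 3815.00 × 2145.94 — a scale of ×0.8194.
The photograph scales with it: height 1981.28 × 0.8194 ≈ 1623.40.

1623 px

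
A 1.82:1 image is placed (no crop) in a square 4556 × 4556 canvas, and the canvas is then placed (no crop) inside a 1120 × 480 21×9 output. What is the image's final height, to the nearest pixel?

264 px

1.82:1 in 4556×4556: fills the width, so the image is 4556.00 × 2503.30.
The square canvas is height-limited in 1120×480, giving 480.00 × 480.00; scale factor 0.1054.
The image scales with it: height 2503.30 × 0.1054 ≈ 263.74.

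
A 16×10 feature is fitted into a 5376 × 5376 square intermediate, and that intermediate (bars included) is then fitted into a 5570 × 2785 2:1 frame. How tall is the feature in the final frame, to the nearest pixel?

1741 px

First fit — 16×10 into 5376×5376 spans the width: 5376.00 × 3360.00.
Second fit — the square canvas into 5570×2785 spans the height: 2785.00 × 2785.00 (×0.5180 from 5376×5376).
The feature scales with it: height 3360.00 × 0.5180 ≈ 1740.62.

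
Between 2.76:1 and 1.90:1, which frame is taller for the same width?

1.90:1

2.76 and 1.9; 2.76 > 1.9. The smaller width-to-height ratio is the taller frame.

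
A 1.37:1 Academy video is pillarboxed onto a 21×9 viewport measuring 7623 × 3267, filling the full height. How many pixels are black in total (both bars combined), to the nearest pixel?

10281935 pixels

That makes the image 4475.7900 px wide (3267 × 1.370).
7623 − 4475.7900 = 3147.2100 px of bars.
Bar area = 3147.2100 × 3267 ≈ 10281935 px.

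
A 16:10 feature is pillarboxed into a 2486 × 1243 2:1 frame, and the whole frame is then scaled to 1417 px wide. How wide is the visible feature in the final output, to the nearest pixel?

1134 px

At 2486×1243 the feature is height-limited, so width = 1243 × 16/10 ≈ 1988.80 px.
Resizing to 1417 px wide multiplies everything by 0.5700: 1988.80 → 1133.60 px.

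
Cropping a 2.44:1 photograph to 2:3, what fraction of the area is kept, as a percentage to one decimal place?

27.3%

The height stays; only width is cut (since 2:3 is narrower than 2.44:1).
Fraction kept = (0.667)/(2.440) ≈ 27.32%.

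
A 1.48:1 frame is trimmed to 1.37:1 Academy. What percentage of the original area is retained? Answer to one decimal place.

Going from 1.48:1 to 1.37:1 Academy means cutting width while keeping height.
Area ratio = (1.370)/(1.480) = 92.57% retained.

92.6%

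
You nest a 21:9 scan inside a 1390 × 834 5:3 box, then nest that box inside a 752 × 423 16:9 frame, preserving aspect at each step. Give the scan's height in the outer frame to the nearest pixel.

302 px

First fit — 21:9 into 1390×834 spans the width: 1390.00 × 595.71.
Second fit — the 5:3 canvas into 752×423 spans the height: 705.00 × 423.00 (×0.5072 from 1390×834).
Applying the same ×0.5072: 595.71 → 302.14.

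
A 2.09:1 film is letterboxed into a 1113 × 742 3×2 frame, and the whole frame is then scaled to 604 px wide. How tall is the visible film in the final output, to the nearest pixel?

Fitted into 1113×742, the film spans the width; its height is 1113 / 2.090 ≈ 532.54 px.
Scaling 1113 → 604 is ×0.5427, so the height becomes 532.54 × 0.5427 ≈ 289.00 px.

289 px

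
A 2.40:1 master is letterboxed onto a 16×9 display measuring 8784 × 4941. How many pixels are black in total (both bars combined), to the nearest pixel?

2.40:1 is wider than 16×9, so it spans the full width.
Content height = 8784 / 2.400 ≈ 3660.0000 px.
4941 − 3660.0000 = 1281.0000 px of bars.
That's 1281.0000 × 8784 ≈ 11252304 black pixels.

11252304 pixels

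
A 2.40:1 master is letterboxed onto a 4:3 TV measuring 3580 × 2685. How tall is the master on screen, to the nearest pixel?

2.40:1 (2.400) > 4:3 (1.333), so the master fills the width.
That makes the image 1491.67 px tall (3580 / 2.400).

1492 px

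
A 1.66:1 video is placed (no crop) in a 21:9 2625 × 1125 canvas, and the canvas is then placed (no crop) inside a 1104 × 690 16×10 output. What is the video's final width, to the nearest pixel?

785 px

Inside the 2625×1125 canvas the video is height-limited at 1867.50 × 1125.00.
21:9 in 1104×690: fills the width, so the intermediate becomes 1104.00 × 473.14 — a scale of ×0.4206.
Applying the same ×0.4206: 1867.50 → 785.42.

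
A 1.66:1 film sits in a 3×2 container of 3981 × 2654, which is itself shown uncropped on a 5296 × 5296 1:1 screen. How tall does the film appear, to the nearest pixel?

Inside the 3981×2654 canvas the film is width-limited at 3981.00 × 2398.19.
The 3×2 canvas is width-limited in 5296×5296, giving 5296.00 × 3530.67; scale factor 1.3303.
The film scales with it: height 2398.19 × 1.3303 ≈ 3190.36.

3190 px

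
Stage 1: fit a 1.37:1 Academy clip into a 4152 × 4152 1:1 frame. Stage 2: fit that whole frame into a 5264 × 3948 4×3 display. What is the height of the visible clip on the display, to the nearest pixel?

First fit — 1.37:1 Academy into 4152×4152 spans the width: 4152.00 × 3030.66.
1:1 in 5264×3948: fills the height, so the intermediate becomes 3948.00 × 3948.00 — a scale of ×0.9509.
So the clip's height is 3030.66 × 0.9509 ≈ 2881.75.

2882 px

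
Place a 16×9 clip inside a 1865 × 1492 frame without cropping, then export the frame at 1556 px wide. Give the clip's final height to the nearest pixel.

875 px

In the 1865×1492 frame the clip fills the width: height = 1865 × 9/16 ≈ 1049.06 px.
Resizing to 1556 px wide multiplies everything by 0.8343: 1049.06 → 875.25 px.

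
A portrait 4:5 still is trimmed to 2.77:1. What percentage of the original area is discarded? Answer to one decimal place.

Going from portrait 4:5 to 2.77:1 means cutting height while keeping width.
Area ratio = (0.800)/(2.770) = 28.88%; the remaining 71.12% is cropped out.

71.1%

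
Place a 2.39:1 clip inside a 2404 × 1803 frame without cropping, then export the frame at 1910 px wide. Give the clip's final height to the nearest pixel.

Fitted into 2404×1803, the clip spans the width; its height is 2404 / 2.390 ≈ 1005.86 px.
The frame scales by 1910/2404 = 0.7945; 1005.86 × 0.7945 ≈ 799.16 px.

799 px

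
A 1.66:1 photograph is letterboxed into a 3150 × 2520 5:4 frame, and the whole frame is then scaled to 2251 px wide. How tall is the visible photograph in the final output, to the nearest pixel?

In the 3150×2520 frame the photograph fills the width: height = 3150 / 1.660 ≈ 1897.59 px.
Resizing to 2251 px wide multiplies everything by 0.7146: 1897.59 → 1356.02 px.

1356 px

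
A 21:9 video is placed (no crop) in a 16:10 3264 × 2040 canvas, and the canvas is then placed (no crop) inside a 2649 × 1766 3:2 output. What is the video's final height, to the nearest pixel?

1135 px

First fit — 21:9 into 3264×2040 spans the width: 3264.00 × 1398.86.
The 16:10 canvas is width-limited in 2649×1766, giving 2649.00 × 1655.62; scale factor 0.8116.
So the video's height is 1398.86 × 0.8116 ≈ 1135.29.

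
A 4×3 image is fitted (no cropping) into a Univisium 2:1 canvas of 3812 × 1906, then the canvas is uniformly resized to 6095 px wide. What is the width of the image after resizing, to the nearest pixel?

At 3812×1906 the image is height-limited, so width = 1906 × 4/3 ≈ 2541.33 px.
The frame scales by 6095/3812 = 1.5989; 2541.33 × 1.5989 ≈ 4063.33 px.

4063 px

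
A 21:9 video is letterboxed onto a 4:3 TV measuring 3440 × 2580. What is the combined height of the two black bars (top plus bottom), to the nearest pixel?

1106 px

21:9 (2.333) > 4:3 (1.333), so the video fills the width.
The video is 3440 × 9/21 ≈ 1474.29 px tall.
Leftover height: 2580 − 1474.29 = 1105.71 px.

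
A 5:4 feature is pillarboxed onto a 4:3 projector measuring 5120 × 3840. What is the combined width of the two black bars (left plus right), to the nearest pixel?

320 px

Since 1.250 < 1.333, the feature is height-limited.
That makes the image 4800.00 px wide (3840 × 5/4).
5120 − 4800.00 = 320.00 px of bars.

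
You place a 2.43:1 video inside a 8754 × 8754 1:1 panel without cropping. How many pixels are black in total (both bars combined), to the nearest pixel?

45096501 pixels

2.43:1 (2.430) > 1:1 (1.000), so the video fills the width.
That makes the image 3602.4691 px tall (8754 / 2.430).
Leftover height: 8754 − 3602.4691 = 5151.5309 px.
Across the 8754-px span: 5151.5309 × 8754 ≈ 45096501 px.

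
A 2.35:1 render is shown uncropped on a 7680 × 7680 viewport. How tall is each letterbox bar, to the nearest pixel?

2206 px

2.35:1 (2.350) > 1:1 (1.000), so the render fills the width.
The render is 7680 / 2.350 ≈ 3268.09 px tall.
Leftover height: 7680 − 3268.09 = 4411.91 px → 2205.96 each side.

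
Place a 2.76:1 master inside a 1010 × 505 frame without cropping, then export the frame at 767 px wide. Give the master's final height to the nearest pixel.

At 1010×505 the master is width-limited, so height = 1010 / 2.760 ≈ 365.94 px.
Scaling 1010 → 767 is ×0.7594, so the height becomes 365.94 × 0.7594 ≈ 277.90 px.

278 px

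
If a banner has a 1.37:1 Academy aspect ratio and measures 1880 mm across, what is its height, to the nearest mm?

At 1.37:1 Academy, 1880 / 1.370 ≈ 1372.26.

1372 mm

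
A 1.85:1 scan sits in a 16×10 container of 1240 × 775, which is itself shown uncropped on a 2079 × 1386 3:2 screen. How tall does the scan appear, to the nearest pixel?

1.85:1 in 1240×775: fills the width, so the scan is 1240.00 × 670.27.
16×10 in 2079×1386: fills the width, so the intermediate becomes 2079.00 × 1299.38 — a scale of ×1.6766.
So the scan's height is 670.27 × 1.6766 ≈ 1123.78.

1124 px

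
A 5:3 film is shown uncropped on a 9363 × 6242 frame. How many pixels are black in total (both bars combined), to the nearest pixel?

5844385 pixels

5:3 is wider than 3:2, so it spans the full width.
The film is 9363 × 3/5 ≈ 5617.8000 px tall.
Leftover height: 6242 − 5617.8000 = 624.2000 px.
That's 624.2000 × 9363 ≈ 5844385 black pixels.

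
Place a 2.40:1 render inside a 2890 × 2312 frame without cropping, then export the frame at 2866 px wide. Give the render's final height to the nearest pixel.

1194 px

In the 2890×2312 frame the render fills the width: height = 2890 / 2.400 ≈ 1204.17 px.
The frame scales by 2866/2890 = 0.9917; 1204.17 × 0.9917 ≈ 1194.17 px.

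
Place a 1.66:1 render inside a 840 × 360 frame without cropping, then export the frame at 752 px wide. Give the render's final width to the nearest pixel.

535 px

Fitted into 840×360, the render spans the height; its width is 360 × 1.660 ≈ 597.60 px.
Resizing to 752 px wide multiplies everything by 0.8952: 597.60 → 534.99 px.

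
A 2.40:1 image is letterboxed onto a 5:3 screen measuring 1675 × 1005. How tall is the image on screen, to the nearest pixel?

2.40:1 (2.400) > 5:3 (1.667), so the image fills the width.
That makes the image 697.92 px tall (1675 / 2.400).

698 px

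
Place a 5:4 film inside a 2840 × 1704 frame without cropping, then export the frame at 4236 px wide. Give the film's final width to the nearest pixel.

In the 2840×1704 frame the film fills the height: width = 1704 × 5/4 ≈ 2130.00 px.
The frame scales by 4236/2840 = 1.4915; 2130.00 × 1.4915 ≈ 3177.00 px.

3177 px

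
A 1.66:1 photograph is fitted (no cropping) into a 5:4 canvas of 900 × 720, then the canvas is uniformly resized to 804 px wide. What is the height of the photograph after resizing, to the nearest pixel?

484 px

In the 900×720 frame the photograph fills the width: height = 900 / 1.660 ≈ 542.17 px.
Scaling 900 → 804 is ×0.8933, so the height becomes 542.17 × 0.8933 ≈ 484.34 px.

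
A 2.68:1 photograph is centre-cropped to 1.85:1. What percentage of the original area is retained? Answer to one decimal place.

69.0%

The height stays; only width is cut (since 1.85:1 is narrower than 2.68:1).
Fraction kept = (1.850)/(2.680) ≈ 69.03%.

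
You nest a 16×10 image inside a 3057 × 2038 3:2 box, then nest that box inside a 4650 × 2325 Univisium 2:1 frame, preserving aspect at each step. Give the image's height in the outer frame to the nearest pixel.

Inside the 3057×2038 canvas the image is width-limited at 3057.00 × 1910.62.
The 3:2 canvas is height-limited in 4650×2325, giving 3487.50 × 2325.00; scale factor 1.1408.
The image scales with it: height 1910.62 × 1.1408 ≈ 2179.69.

2180 px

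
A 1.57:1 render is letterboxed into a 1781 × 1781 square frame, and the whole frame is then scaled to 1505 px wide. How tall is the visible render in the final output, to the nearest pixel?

In the 1781×1781 frame the render fills the width: height = 1781 / 1.570 ≈ 1134.39 px.
Resizing to 1505 px wide multiplies everything by 0.8450: 1134.39 → 958.60 px.

959 px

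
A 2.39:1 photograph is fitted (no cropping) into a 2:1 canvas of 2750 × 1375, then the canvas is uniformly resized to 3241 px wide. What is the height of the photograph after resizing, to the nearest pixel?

Fitted into 2750×1375, the photograph spans the width; its height is 2750 / 2.390 ≈ 1150.63 px.
Scaling 2750 → 3241 is ×1.1785, so the height becomes 1150.63 × 1.1785 ≈ 1356.07 px.

1356 px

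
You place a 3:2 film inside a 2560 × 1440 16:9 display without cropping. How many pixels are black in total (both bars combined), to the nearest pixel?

3:2 is narrower than 16:9, so it spans the full height.
The film is 1440 × 3/2 ≈ 2160.0000 px wide.
2560 − 2160.0000 = 400.0000 px of bars.
Bar area = 400.0000 × 1440 ≈ 576000 px.

576000 pixels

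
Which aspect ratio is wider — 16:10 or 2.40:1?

16:10 = 1.6 and 2.4; 2.4 > 1.6.

2.40:1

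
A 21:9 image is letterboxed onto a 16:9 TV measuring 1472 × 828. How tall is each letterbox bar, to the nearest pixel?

99 px

21:9 is wider than 16:9, so it spans the full width.
That makes the image 630.86 px tall (1472 × 9/21).
Leftover height: 828 − 630.86 = 197.14 px → 98.57 each side.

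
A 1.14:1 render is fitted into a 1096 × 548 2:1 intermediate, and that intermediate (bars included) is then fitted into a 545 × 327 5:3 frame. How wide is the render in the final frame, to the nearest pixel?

Inside the 1096×548 canvas the render is height-limited at 624.72 × 548.00.
Second fit — the 2:1 canvas into 545×327 spans the width: 545.00 × 272.50 (×0.4973 from 1096×548).
Applying the same ×0.4973: 624.72 → 310.65.

311 px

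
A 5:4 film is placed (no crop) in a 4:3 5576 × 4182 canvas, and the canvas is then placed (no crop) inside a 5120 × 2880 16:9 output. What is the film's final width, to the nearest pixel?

First fit — 5:4 into 5576×4182 spans the height: 5227.50 × 4182.00.
4:3 in 5120×2880: fills the height, so the intermediate becomes 3840.00 × 2880.00 — a scale of ×0.6887.
The film scales with it: width 5227.50 × 0.6887 ≈ 3600.00.

3600 px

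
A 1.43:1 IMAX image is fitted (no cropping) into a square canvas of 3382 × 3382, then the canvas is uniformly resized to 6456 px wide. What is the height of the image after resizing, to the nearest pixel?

Fitted into 3382×3382, the image spans the width; its height is 3382 / 1.430 ≈ 2365.03 px.
The frame scales by 6456/3382 = 1.9089; 2365.03 × 1.9089 ≈ 4514.69 px.

4515 px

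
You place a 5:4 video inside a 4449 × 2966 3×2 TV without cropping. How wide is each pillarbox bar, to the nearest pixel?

371 px

5:4 (1.250) < 3×2 (1.500), so the video fills the height.
The video is 2966 × 5/4 ≈ 3707.50 px wide.
Black = 4449 − 3707.50 = 741.50 px, or 370.75 per bar.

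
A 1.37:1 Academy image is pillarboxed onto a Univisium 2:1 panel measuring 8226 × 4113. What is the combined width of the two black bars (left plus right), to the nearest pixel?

Since 1.370 < 2.000, the image is height-limited.
Content width = 4113 × 1.370 ≈ 5634.81 px.
Leftover width: 8226 − 5634.81 = 2591.19 px.

2591 px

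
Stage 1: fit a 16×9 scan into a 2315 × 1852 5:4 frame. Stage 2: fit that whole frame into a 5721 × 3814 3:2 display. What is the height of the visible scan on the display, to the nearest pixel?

First fit — 16×9 into 2315×1852 spans the width: 2315.00 × 1302.19.
Second fit — the 5:4 canvas into 5721×3814 spans the height: 4767.50 × 3814.00 (×2.0594 from 2315×1852).
So the scan's height is 1302.19 × 2.0594 ≈ 2681.72.

2682 px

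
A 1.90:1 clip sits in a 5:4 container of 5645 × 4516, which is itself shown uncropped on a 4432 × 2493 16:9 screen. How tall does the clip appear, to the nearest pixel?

1640 px

Inside the 5645×4516 canvas the clip is width-limited at 5645.00 × 2971.05.
The 5:4 canvas is height-limited in 4432×2493, giving 3116.25 × 2493.00; scale factor 0.5520.
So the clip's height is 2971.05 × 0.5520 ≈ 1640.13.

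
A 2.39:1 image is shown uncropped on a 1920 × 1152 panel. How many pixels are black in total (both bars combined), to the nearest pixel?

2.39:1 (2.390) > 5:3 (1.667), so the image fills the width.
Content height = 1920 / 2.390 ≈ 803.3473 px.
Black = 1152 − 803.3473 = 348.6527 px.
Across the 1920-px span: 348.6527 × 1920 ≈ 669413 px.

669413 pixels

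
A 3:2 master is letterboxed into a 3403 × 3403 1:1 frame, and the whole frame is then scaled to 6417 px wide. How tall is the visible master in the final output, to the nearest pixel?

4278 px

In the 3403×3403 frame the master fills the width: height = 3403 × 2/3 ≈ 2268.67 px.
Scaling 3403 → 6417 is ×1.8857, so the height becomes 2268.67 × 1.8857 ≈ 4278.00 px.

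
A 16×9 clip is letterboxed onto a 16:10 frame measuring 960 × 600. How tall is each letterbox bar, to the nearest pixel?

16×9 (1.778) > 16:10 (1.600), so the clip fills the width.
The clip is 960 × 9/16 ≈ 540.00 px tall.
600 − 540.00 = 60.00 px of bars (30.00 each).

30 px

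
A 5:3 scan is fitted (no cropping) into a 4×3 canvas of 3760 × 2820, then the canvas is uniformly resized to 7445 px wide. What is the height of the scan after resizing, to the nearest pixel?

Fitted into 3760×2820, the scan spans the width; its height is 3760 × 3/5 ≈ 2256.00 px.
Scaling 3760 → 7445 is ×1.9801, so the height becomes 2256.00 × 1.9801 ≈ 4467.00 px.

4467 px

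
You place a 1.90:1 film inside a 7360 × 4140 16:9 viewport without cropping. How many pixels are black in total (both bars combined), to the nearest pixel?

1960084 pixels

Since 1.900 > 1.778, the film is width-limited.
That makes the image 3873.6842 px tall (7360 / 1.900).
Black = 4140 − 3873.6842 = 266.3158 px.
Across the 7360-px span: 266.3158 × 7360 ≈ 1960084 px.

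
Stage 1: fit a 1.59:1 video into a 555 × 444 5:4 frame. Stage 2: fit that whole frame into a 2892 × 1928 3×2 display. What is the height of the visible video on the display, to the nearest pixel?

1.59:1 in 555×444: fills the width, so the video is 555.00 × 349.06.
The 5:4 canvas is height-limited in 2892×1928, giving 2410.00 × 1928.00; scale factor 4.3423.
So the video's height is 349.06 × 4.3423 ≈ 1515.72.

1516 px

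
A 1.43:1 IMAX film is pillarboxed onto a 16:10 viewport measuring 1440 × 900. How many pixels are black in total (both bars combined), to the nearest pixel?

137700 pixels

1.43:1 IMAX (1.430) < 16:10 (1.600), so the film fills the height.
That makes the image 1287.0000 px wide (900 × 1.430).
Black = 1440 − 1287.0000 = 153.0000 px.
That's 153.0000 × 900 ≈ 137700 black pixels.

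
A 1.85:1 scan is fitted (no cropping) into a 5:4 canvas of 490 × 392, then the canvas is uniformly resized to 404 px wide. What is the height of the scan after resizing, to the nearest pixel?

218 px

At 490×392 the scan is width-limited, so height = 490 / 1.850 ≈ 264.86 px.
Resizing to 404 px wide multiplies everything by 0.8245: 264.86 → 218.38 px.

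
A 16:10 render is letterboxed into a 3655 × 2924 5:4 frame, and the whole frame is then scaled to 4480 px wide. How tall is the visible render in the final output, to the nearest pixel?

Fitted into 3655×2924, the render spans the width; its height is 3655 × 10/16 ≈ 2284.38 px.
Scaling 3655 → 4480 is ×1.2257, so the height becomes 2284.38 × 1.2257 ≈ 2800.00 px.

2800 px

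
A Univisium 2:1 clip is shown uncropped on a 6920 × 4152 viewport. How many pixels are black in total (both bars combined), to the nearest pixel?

Since 2.000 > 1.667, the clip is width-limited.
That makes the image 3460.0000 px tall (6920 × 1/2).
Leftover height: 4152 − 3460.0000 = 692.0000 px.
Bar area = 692.0000 × 6920 ≈ 4788640 px.

4788640 pixels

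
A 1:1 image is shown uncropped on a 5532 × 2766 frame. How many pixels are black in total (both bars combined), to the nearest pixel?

1:1 (1.000) < Univisium 2:1 (2.000), so the image fills the height.
That makes the image 2766.0000 px wide (2766 × 1/1).
5532 − 2766.0000 = 2766.0000 px of bars.
That's 2766.0000 × 2766 ≈ 7650756 black pixels.

7650756 pixels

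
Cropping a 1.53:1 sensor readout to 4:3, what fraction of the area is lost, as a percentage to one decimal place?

12.9%

4:3 is narrower than 1.53:1, so the crop keeps the full height and trims the width.
(1.333)/(1.530) ≈ 0.871 of the area survives, leaving 12.85% discarded.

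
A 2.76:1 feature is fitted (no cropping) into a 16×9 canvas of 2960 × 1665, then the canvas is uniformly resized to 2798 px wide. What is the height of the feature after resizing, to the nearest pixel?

In the 2960×1665 frame the feature fills the width: height = 2960 / 2.760 ≈ 1072.46 px.
Scaling 2960 → 2798 is ×0.9453, so the height becomes 1072.46 × 0.9453 ≈ 1013.77 px.

1014 px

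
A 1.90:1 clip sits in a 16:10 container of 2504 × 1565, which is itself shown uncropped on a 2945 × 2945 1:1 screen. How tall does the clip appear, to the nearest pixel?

First fit — 1.90:1 into 2504×1565 spans the width: 2504.00 × 1317.89.
Second fit — the 16:10 canvas into 2945×2945 spans the width: 2945.00 × 1840.62 (×1.1761 from 2504×1565).
Applying the same ×1.1761: 1317.89 → 1550.00.

1550 px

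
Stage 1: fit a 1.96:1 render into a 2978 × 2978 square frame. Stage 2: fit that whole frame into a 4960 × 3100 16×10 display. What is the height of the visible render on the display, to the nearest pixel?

First fit — 1.96:1 into 2978×2978 spans the width: 2978.00 × 1519.39.
square in 4960×3100: fills the height, so the intermediate becomes 3100.00 × 3100.00 — a scale of ×1.0410.
So the render's height is 1519.39 × 1.0410 ≈ 1581.63.

1582 px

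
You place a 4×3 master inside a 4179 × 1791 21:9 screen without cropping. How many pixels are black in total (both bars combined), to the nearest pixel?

3207681 pixels

4×3 (1.333) < 21:9 (2.333), so the master fills the height.
Content width = 1791 × 4/3 ≈ 2388.0000 px.
Leftover width: 4179 − 2388.0000 = 1791.0000 px.
Bar area = 1791.0000 × 1791 ≈ 3207681 px.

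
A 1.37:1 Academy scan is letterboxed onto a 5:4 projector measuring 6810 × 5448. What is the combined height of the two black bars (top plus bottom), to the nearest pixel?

1.37:1 Academy is wider than 5:4, so it spans the full width.
The scan is 6810 / 1.370 ≈ 4970.80 px tall.
Black = 5448 − 4970.80 = 477.20 px.

477 px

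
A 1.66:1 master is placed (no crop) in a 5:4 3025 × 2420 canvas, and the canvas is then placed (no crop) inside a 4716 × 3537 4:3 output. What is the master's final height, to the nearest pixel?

1.66:1 in 3025×2420: fills the width, so the master is 3025.00 × 1822.29.
The 5:4 canvas is height-limited in 4716×3537, giving 4421.25 × 3537.00; scale factor 1.4616.
So the master's height is 1822.29 × 1.4616 ≈ 2663.40.

2663 px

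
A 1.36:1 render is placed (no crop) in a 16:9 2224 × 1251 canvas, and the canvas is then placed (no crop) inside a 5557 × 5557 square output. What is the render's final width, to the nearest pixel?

4251 px

Inside the 2224×1251 canvas the render is height-limited at 1701.36 × 1251.00.
The 16:9 canvas is width-limited in 5557×5557, giving 5557.00 × 3125.81; scale factor 2.4987.
So the render's width is 1701.36 × 2.4987 ≈ 4251.10.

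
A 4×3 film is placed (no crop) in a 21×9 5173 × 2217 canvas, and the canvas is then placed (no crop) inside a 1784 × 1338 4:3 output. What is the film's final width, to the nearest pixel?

1019 px

Inside the 5173×2217 canvas the film is height-limited at 2956.00 × 2217.00.
Second fit — the 21×9 canvas into 1784×1338 spans the width: 1784.00 × 764.57 (×0.3449 from 5173×2217).
Applying the same ×0.3449: 2956.00 → 1019.43.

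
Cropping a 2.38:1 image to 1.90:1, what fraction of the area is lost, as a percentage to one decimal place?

The height stays; only width is cut (since 1.90:1 is narrower than 2.38:1).
Area ratio = (1.900)/(2.380) = 79.83%; the remaining 20.17% is cropped out.

20.2%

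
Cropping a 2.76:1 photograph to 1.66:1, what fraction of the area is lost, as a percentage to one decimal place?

39.9%

Going from 2.76:1 to 1.66:1 means cutting width while keeping height.
(1.660)/(2.760) ≈ 0.601 of the area survives, leaving 39.86% discarded.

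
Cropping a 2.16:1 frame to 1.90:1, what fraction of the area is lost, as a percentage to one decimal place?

12.0%

1.90:1 is narrower than 2.16:1, so the crop keeps the full height and trims the width.
Fraction kept = (1.900)/(2.160) ≈ 87.96%, so 12.04% is lost.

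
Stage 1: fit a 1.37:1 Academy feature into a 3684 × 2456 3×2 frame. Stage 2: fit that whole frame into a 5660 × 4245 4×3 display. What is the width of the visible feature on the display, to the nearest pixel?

First fit — 1.37:1 Academy into 3684×2456 spans the height: 3364.72 × 2456.00.
3×2 in 5660×4245: fills the width, so the intermediate becomes 5660.00 × 3773.33 — a scale of ×1.5364.
So the feature's width is 3364.72 × 1.5364 ≈ 5169.47.

5169 px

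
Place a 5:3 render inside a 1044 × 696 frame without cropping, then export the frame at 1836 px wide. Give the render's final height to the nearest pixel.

1102 px

Fitted into 1044×696, the render spans the width; its height is 1044 × 3/5 ≈ 626.40 px.
Scaling 1044 → 1836 is ×1.7586, so the height becomes 626.40 × 1.7586 ≈ 1101.60 px.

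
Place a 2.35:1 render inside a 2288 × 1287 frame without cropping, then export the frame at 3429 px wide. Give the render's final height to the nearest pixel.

Fitted into 2288×1287, the render spans the width; its height is 2288 / 2.350 ≈ 973.62 px.
Scaling 2288 → 3429 is ×1.4987, so the height becomes 973.62 × 1.4987 ≈ 1459.15 px.

1459 px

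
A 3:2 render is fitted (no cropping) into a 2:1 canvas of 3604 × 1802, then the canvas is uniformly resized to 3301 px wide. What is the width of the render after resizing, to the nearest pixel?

At 3604×1802 the render is height-limited, so width = 1802 × 3/2 ≈ 2703.00 px.
Resizing to 3301 px wide multiplies everything by 0.9159: 2703.00 → 2475.75 px.

2476 px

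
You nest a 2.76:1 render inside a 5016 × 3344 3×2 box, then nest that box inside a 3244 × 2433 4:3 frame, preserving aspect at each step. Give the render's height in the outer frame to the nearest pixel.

1175 px

Inside the 5016×3344 canvas the render is width-limited at 5016.00 × 1817.39.
Second fit — the 3×2 canvas into 3244×2433 spans the width: 3244.00 × 2162.67 (×0.6467 from 5016×3344).
So the render's height is 1817.39 × 0.6467 ≈ 1175.36.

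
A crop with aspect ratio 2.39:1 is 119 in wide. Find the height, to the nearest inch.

At 2.39:1, 119 / 2.390 ≈ 49.79.

50 in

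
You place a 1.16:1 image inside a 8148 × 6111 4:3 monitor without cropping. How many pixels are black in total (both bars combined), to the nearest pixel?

6473016 pixels

1.16:1 is narrower than 4:3, so it spans the full height.
Content width = 6111 × 1.160 ≈ 7088.7600 px.
Black = 8148 − 7088.7600 = 1059.2400 px.
Across the 6111-px span: 1059.2400 × 6111 ≈ 6473016 px.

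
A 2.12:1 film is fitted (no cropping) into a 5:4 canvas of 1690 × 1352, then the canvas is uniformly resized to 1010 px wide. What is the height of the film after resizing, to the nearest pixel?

At 1690×1352 the film is width-limited, so height = 1690 / 2.120 ≈ 797.17 px.
Scaling 1690 → 1010 is ×0.5976, so the height becomes 797.17 × 0.5976 ≈ 476.42 px.

476 px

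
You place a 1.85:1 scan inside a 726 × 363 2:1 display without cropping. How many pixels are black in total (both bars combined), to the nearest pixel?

Since 1.850 < 2.000, the scan is height-limited.
Content width = 363 × 1.850 ≈ 671.5500 px.
726 − 671.5500 = 54.4500 px of bars.
Across the 363-px span: 54.4500 × 363 ≈ 19765 px.

19765 pixels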